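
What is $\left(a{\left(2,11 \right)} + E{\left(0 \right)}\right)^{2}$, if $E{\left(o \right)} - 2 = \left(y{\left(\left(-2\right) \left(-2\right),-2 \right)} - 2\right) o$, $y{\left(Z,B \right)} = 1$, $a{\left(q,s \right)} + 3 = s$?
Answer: $100$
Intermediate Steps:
$a{\left(q,s \right)} = -3 + s$
$E{\left(o \right)} = 2 - o$ ($E{\left(o \right)} = 2 + \left(1 - 2\right) o = 2 - o$)
$\left(a{\left(2,11 \right)} + E{\left(0 \right)}\right)^{2} = \left(\left(-3 + 11\right) + \left(2 - 0\right)\right)^{2} = \left(8 + \left(2 + 0\right)\right)^{2} = \left(8 + 2\right)^{2} = 10^{2} = 100$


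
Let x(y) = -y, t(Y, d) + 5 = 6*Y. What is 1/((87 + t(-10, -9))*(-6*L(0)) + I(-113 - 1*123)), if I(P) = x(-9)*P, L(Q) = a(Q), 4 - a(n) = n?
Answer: -1/2652 ≈ -0.00037707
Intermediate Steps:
a(n) = 4 - n
t(Y, d) = -5 + 6*Y
L(Q) = 4 - Q
I(P) = 9*P (I(P) = (-1*(-9))*P = 9*P)
1/((87 + t(-10, -9))*(-6*L(0)) + I(-113 - 1*123)) = 1/((87 + (-5 + 6*(-10)))*(-6*(4 - 1*0)) + 9*(-113 - 1*123)) = 1/((87 + (-5 - 60))*(-6*(4 + 0)) + 9*(-113 - 123)) = 1/((87 - 65)*(-6*4) + 9*(-236)) = 1/(22*(-24) - 2124) = 1/(-528 - 2124) = 1/(-2652) = -1/2652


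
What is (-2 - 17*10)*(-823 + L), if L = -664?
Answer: 255764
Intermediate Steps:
(-2 - 17*10)*(-823 + L) = (-2 - 17*10)*(-823 - 664) = (-2 - 170)*(-1487) = -172*(-1487) = 255764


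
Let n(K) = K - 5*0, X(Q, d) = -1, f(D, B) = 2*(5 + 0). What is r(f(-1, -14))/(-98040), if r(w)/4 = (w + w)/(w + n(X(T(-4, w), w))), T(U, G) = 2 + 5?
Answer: -2/22059 ≈ -9.0666e-5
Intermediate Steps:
T(U, G) = 7
f(D, B) = 10 (f(D, B) = 2*5 = 10)
n(K) = K (n(K) = K + 0 = K)
r(w) = 8*w/(-1 + w) (r(w) = 4*((w + w)/(w - 1)) = 4*((2*w)/(-1 + w)) = 4*(2*w/(-1 + w)) = 8*w/(-1 + w))
r(f(-1, -14))/(-98040) = (8*10/(-1 + 10))/(-98040) = (8*10/9)*(-1/98040) = (8*10*(⅑))*(-1/98040) = (80/9)*(-1/98040) = -2/22059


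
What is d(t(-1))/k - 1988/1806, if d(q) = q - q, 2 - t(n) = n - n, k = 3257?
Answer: -142/129 ≈ -1.1008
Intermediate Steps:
t(n) = 2 (t(n) = 2 - (n - n) = 2 - 1*0 = 2 + 0 = 2)
d(q) = 0
d(t(-1))/k - 1988/1806 = 0/3257 - 1988/1806 = 0*(1/3257) - 1988*1/1806 = 0 - 142/129 = -142/129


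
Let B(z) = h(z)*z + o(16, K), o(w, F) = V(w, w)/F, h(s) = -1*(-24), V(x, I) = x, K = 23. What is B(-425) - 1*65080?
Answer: -1731424/23 ≈ -75279.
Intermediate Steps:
h(s) = 24
o(w, F) = w/F
B(z) = 16/23 + 24*z (B(z) = 24*z + 16/23 = 16/23 + 24*z)
B(-425) - 1*65080 = (16/23 + 24*(-425)) - 1*65080 = (16/23 - 10200) - 65080 = -234584/23 - 65080 = -1731424/23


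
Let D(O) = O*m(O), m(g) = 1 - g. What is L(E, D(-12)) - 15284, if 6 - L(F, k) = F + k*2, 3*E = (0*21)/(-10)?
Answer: -14966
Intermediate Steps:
E = 0 (E = ((0*21)/(-10))/3 = (0*(-1/10))/3 = (1/3)*0 = 0)
D(O) = O*(1 - O)
L(F, k) = 6 - F - 2*k (L(F, k) = 6 - (F + k*2) = 6 - (F + 2*k) = 6 + (-F - 2*k) = 6 - F - 2*k)
L(E, D(-12)) - 15284 = (6 - 1*0 - (-24)*(1 - 1*(-12))) - 15284 = (6 + 0 - (-24)*(1 + 12)) - 15284 = (6 + 0 - (-24)*13) - 15284 = (6 + 0 - 2*(-156)) - 15284 = (6 + 0 + 312) - 15284 = 318 - 15284 = -14966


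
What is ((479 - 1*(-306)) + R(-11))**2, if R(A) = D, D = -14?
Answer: 594441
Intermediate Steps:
R(A) = -14
((479 - 1*(-306)) + R(-11))**2 = ((479 - 1*(-306)) - 14)**2 = ((479 + 306) - 14)**2 = (785 - 14)**2 = 771**2 = 594441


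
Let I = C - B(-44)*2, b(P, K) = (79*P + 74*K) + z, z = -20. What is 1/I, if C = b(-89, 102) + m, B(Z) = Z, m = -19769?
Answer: -1/19184 ≈ -5.2127e-5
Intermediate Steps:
b(P, K) = -20 + 74*K + 79*P (b(P, K) = (79*P + 74*K) - 20 = (74*K + 79*P) - 20 = -20 + 74*K + 79*P)
C = -19272 (C = (-20 + 74*102 + 79*(-89)) - 19769 = (-20 + 7548 - 7031) - 19769 = 497 - 19769 = -19272)
I = -19184 (I = -19272 - (-44)*2 = -19272 - 1*(-88) = -19272 + 88 = -19184)
1/I = 1/(-19184) = -1/19184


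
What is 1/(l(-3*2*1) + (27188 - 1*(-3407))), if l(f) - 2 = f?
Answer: 1/30591 ≈ 3.2689e-5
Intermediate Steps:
l(f) = 2 + f
1/(l(-3*2*1) + (27188 - 1*(-3407))) = 1/((2 - 3*2*1) + (27188 - 1*(-3407))) = 1/((2 - 6*1) + (27188 + 3407)) = 1/((2 - 6) + 30595) = 1/(-4 + 30595) = 1/30591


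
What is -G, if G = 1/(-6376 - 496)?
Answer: 1/6872 ≈ 0.00014552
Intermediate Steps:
G = -1/6872 (G = 1/(-6872) = -1/6872 ≈ -0.00014552)
-G = -1*(-1/6872) = 1/6872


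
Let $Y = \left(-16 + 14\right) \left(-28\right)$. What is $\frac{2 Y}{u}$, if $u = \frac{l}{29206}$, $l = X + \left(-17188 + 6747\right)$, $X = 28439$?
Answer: $\frac{1635536}{8999} \approx 181.75$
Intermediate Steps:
$Y = 56$ ($Y = \left(-2\right) \left(-28\right) = 56$)
$l = 17998$ ($l = 28439 + \left(-17188 + 6747\right) = 28439 - 10441 = 17998$)
$u = \frac{8999}{14603}$ ($u = \frac{17998}{29206} = 17998 \cdot \frac{1}{29206} = \frac{8999}{14603} \approx 0.61624$)
$\frac{2 Y}{u} = \frac{2 \cdot 56}{\frac{8999}{14603}} = 112 \cdot \frac{14603}{8999} = \frac{1635536}{8999}$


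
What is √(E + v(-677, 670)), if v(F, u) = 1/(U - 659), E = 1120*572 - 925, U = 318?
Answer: √74386699574/341 ≈ 799.82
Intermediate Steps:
E = 639715 (E = 640640 - 925 = 639715)
v(F, u) = -1/341 (v(F, u) = 1/(318 - 659) = 1/(-341) = -1/341)
√(E + v(-677, 670)) = √(639715 - 1/341) = √(218142814/341) = √74386699574/341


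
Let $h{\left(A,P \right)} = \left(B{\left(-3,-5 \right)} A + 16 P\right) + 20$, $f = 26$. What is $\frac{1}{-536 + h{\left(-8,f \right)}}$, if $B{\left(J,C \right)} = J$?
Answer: $- \frac{1}{76} \approx -0.013158$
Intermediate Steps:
$h{\left(A,P \right)} = 20 - 3 A + 16 P$ ($h{\left(A,P \right)} = \left(- 3 A + 16 P\right) + 20 = 20 - 3 A + 16 P$)
$\frac{1}{-536 + h{\left(-8,f \right)}} = \frac{1}{-536 + \left(20 - -24 + 16 \cdot 26\right)} = \frac{1}{-536 + \left(20 + 24 + 416\right)} = \frac{1}{-536 + 460} = \frac{1}{-76} = - \frac{1}{76}$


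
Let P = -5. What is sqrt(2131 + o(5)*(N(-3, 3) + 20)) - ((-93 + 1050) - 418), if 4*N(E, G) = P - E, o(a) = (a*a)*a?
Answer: -539 + sqrt(18274)/2 ≈ -471.41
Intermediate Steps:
o(a) = a**3 (o(a) = a**2*a = a**3)
N(E, G) = -5/4 - E/4 (N(E, G) = (-5 - E)/4 = -5/4 - E/4)
sqrt(2131 + o(5)*(N(-3, 3) + 20)) - ((-93 + 1050) - 418) = sqrt(2131 + 5**3*((-5/4 - 1/4*(-3)) + 20)) - ((-93 + 1050) - 418) = sqrt(2131 + 125*((-5/4 + 3/4) + 20)) - (957 - 418) = sqrt(2131 + 125*(-1/2 + 20)) - 1*539 = sqrt(2131 + 125*(39/2)) - 539 = sqrt(2131 + 4875/2) - 539 = sqrt(9137/2) - 539 = sqrt(18274)/2 - 539 = -539 + sqrt(18274)/2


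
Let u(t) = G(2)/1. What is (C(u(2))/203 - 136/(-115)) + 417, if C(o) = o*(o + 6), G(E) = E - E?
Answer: 48091/115 ≈ 418.18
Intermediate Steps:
G(E) = 0
u(t) = 0 (u(t) = 0/1 = 0*1 = 0)
C(o) = o*(6 + o)
(C(u(2))/203 - 136/(-115)) + 417 = ((0*(6 + 0))/203 - 136/(-115)) + 417 = ((0*6)*(1/203) - 136*(-1/115)) + 417 = (0*(1/203) + 136/115) + 417 = (0 + 136/115) + 417 = 136/115 + 417 = 48091/115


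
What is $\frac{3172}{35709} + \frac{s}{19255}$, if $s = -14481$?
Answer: $- \frac{456025169}{687576795} \approx -0.66324$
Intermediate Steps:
$\frac{3172}{35709} + \frac{s}{19255} = \frac{3172}{35709} - \frac{14481}{19255} = - \frac{456025169}{687576795}$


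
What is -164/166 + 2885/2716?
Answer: 16743/225428 ≈ 0.074272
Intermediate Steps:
-164/166 + 2885/2716 = -164*1/166 + 2885*(1/2716) = -82/83 + 2885/2716 = 16743/225428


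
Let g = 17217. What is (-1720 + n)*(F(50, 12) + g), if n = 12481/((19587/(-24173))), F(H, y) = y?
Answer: -1926161154779/6529 ≈ -2.9502e+8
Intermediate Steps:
n = -301703213/19587 (n = 12481/((19587*(-1/24173))) = 12481/(-19587/24173) = 12481*(-24173/19587) = -301703213/19587 ≈ -15403.)
(-1720 + n)*(F(50, 12) + g) = (-1720 - 301703213/19587)*(12 + 17217) = -335392853/19587*17229 = -1926161154779/6529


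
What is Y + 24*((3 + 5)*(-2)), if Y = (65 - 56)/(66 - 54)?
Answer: -1533/4 ≈ -383.25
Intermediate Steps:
Y = ¾ (Y = 9/12 = 9*(1/12) = ¾ ≈ 0.75000)
Y + 24*((3 + 5)*(-2)) = ¾ + 24*((3 + 5)*(-2)) = ¾ + 24*(8*(-2)) = ¾ + 24*(-16) = ¾ - 384 = -1533/4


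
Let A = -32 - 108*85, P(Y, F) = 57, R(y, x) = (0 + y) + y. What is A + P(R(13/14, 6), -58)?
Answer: -9155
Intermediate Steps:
R(y, x) = 2*y (R(y, x) = y + y = 2*y)
A = -9212 (A = -32 - 9180 = -9212)
A + P(R(13/14, 6), -58) = -9212 + 57 = -9155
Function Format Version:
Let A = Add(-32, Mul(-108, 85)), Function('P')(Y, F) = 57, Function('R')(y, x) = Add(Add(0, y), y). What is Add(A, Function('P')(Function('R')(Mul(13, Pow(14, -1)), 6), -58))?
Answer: -9155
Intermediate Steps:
Function('R')(y, x) = Mul(2, y) (Function('R')(y, x) = Add(y, y) = Mul(2, y))
A = -9212 (A = Add(-32, -9180) = -9212)
Add(A, Function('P')(Function('R')(Mul(13, Pow(14, -1)), 6), -58)) = Add(-9212, 57) = -9155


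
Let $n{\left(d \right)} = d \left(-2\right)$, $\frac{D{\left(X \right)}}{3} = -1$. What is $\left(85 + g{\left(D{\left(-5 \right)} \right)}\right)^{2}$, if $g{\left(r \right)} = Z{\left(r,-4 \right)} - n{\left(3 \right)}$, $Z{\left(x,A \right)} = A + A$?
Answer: $6889$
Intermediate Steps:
$D{\left(X \right)} = -3$ ($D{\left(X \right)} = 3 \left(-1\right) = -3$)
$n{\left(d \right)} = - 2 d$
$Z{\left(x,A \right)} = 2 A$
$g{\left(r \right)} = -2$ ($g{\left(r \right)} = 2 \left(-4\right) - \left(-2\right) 3 = -8 - -6 = -8 + 6 = -2$)
$\left(85 + g{\left(D{\left(-5 \right)} \right)}\right)^{2} = \left(85 - 2\right)^{2} = 83^{2} = 6889$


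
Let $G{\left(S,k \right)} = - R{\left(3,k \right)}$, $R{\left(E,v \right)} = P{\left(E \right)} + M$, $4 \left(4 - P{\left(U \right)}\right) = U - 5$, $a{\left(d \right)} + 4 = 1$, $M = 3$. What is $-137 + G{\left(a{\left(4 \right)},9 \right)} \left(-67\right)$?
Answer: $\frac{731}{2} \approx 365.5$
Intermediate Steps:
$a{\left(d \right)} = -3$ ($a{\left(d \right)} = -4 + 1 = -3$)
$P{\left(U \right)} = \frac{21}{4} - \frac{U}{4}$ ($P{\left(U \right)} = 4 - \frac{U - 5}{4} = 4 - \frac{-5 + U}{4} = 4 - \left(- \frac{5}{4} + \frac{U}{4}\right) = \frac{21}{4} - \frac{U}{4}$)
$R{\left(E,v \right)} = \frac{33}{4} - \frac{E}{4}$ ($R{\left(E,v \right)} = \left(\frac{21}{4} - \frac{E}{4}\right) + 3 = \frac{33}{4} - \frac{E}{4}$)
$G{\left(S,k \right)} = - \frac{15}{2}$ ($G{\left(S,k \right)} = - (\frac{33}{4} - \frac{3}{4}) = \left(-1\right) \frac{15}{2} = - \frac{15}{2}$)
$-137 + G{\left(a{\left(4 \right)},9 \right)} \left(-67\right) = -137 - - \frac{1005}{2} = -137 + \frac{1005}{2} = \frac{731}{2}$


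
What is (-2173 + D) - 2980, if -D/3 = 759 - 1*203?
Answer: -6821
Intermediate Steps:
D = -1668 (D = -3*(759 - 1*203) = -3*(759 - 203) = -3*556 = -1668)
(-2173 + D) - 2980 = (-2173 - 1668) - 2980 = -3841 - 2980 = -6821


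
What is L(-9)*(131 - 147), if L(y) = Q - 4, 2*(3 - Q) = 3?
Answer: 40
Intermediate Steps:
Q = 3/2 (Q = 3 - 1/2*3 = 3 - 3/2 = 3/2 ≈ 1.5000)
L(y) = -5/2 (L(y) = 3/2 - 4 = -5/2)
L(-9)*(131 - 147) = -5*(131 - 147)/2 = -5/2*(-16) = 40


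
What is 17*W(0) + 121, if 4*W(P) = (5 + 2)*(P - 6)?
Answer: -115/2 ≈ -57.500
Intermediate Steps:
W(P) = -21/2 + 7*P/4 (W(P) = ((5 + 2)*(P - 6))/4 = (7*(-6 + P))/4 = (-42 + 7*P)/4 = -21/2 + 7*P/4)
17*W(0) + 121 = 17*(-21/2 + (7/4)*0) + 121 = 17*(-21/2 + 0) + 121 = 17*(-21/2) + 121 = -357/2 + 121 = -115/2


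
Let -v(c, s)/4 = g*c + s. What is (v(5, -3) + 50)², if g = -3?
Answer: 14884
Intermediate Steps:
v(c, s) = -4*s + 12*c (v(c, s) = -4*(-3*c + s) = -4*(s - 3*c) = -4*s + 12*c)
(v(5, -3) + 50)² = ((-4*(-3) + 12*5) + 50)² = ((12 + 60) + 50)² = (72 + 50)² = 122² = 14884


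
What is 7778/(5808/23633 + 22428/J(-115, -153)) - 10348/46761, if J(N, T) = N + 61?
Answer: -1003500039979/52928585259 ≈ -18.960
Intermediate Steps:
J(N, T) = 61 + N
7778/(5808/23633 + 22428/J(-115, -153)) - 10348/46761 = 7778/(5808/23633 + 22428/(61 - 115)) - 10348/46761 = 7778/(5808*(1/23633) + 22428/(-54)) - 10348*1/46761 = 7778/(5808/23633 + 22428*(-1/54)) - 796/3597 = 7778/(5808/23633 - 1246/3) - 796/3597 = 7778/(-29429294/70899) - 796/3597 = 7778*(-70899/29429294) - 796/3597 = -275726211/14714647 - 796/3597 = -1003500039979/52928585259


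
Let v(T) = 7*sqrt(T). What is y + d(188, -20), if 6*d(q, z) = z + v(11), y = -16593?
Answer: -49789/3 + 7*sqrt(11)/6 ≈ -16592.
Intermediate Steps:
d(q, z) = z/6 + 7*sqrt(11)/6 (d(q, z) = (z + 7*sqrt(11))/6 = z/6 + 7*sqrt(11)/6)
y + d(188, -20) = -16593 + ((1/6)*(-20) + 7*sqrt(11)/6) = -16593 + (-10/3 + 7*sqrt(11)/6) = -49789/3 + 7*sqrt(11)/6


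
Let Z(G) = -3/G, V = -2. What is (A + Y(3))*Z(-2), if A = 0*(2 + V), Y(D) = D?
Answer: 9/2 ≈ 4.5000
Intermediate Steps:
A = 0 (A = 0*(2 - 2) = 0*0 = 0)
(A + Y(3))*Z(-2) = (0 + 3)*(-3/(-2)) = 3*(-3*(-½)) = 3*(3/2) = 9/2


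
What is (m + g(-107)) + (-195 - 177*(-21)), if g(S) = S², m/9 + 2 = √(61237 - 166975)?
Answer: 14953 + 9*I*√105738 ≈ 14953.0 + 2926.6*I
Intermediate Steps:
m = -18 + 9*I*√105738 (m = -18 + 9*√(61237 - 166975) = -18 + 9*√(-105738) = -18 + 9*(I*√105738) = -18 + 9*I*√105738 ≈ -18.0 + 2926.6*I)
(m + g(-107)) + (-195 - 177*(-21)) = ((-18 + 9*I*√105738) + (-107)²) + (-195 - 177*(-21)) = ((-18 + 9*I*√105738) + 11449) + (-195 + 3717) = (11431 + 9*I*√105738) + 3522 = 14953 + 9*I*√105738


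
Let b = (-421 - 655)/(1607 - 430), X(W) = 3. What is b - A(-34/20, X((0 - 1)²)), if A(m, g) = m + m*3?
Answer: 34638/5885 ≈ 5.8858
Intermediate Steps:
A(m, g) = 4*m (A(m, g) = m + 3*m = 4*m)
b = -1076/1177 ≈ -0.91419
b - A(-34/20, X((0 - 1)²)) = -1076/1177 - 4*(-34/20) = -1076/1177 - 4*(-34*1/20) = -1076/1177 - 4*(-17)/10 = -1076/1177 - 1*(-34/5) = -1076/1177 + 34/5 = 34638/5885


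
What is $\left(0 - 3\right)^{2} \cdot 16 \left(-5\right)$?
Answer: $-720$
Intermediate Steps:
$\left(0 - 3\right)^{2} \cdot 16 \left(-5\right) = \left(-3\right)^{2} \cdot 16 \left(-5\right) = 9 \cdot 16 \left(-5\right) = 144 \left(-5\right) = -720$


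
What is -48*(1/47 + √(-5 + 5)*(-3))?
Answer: -48/47 ≈ -1.0213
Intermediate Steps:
-48*(1/47 + √(-5 + 5)*(-3)) = -48*(1/47 + √0*(-3)) = -48*(1/47 + 0*(-3)) = -48*(1/47 + 0) = -48*1/47 = -48/47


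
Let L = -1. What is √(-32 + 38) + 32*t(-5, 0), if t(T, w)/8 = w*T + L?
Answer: -256 + √6 ≈ -253.55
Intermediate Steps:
t(T, w) = -8 + 8*T*w (t(T, w) = 8*(w*T - 1) = 8*(T*w - 1) = 8*(-1 + T*w) = -8 + 8*T*w)
√(-32 + 38) + 32*t(-5, 0) = √(-32 + 38) + 32*(-8 + 8*(-5)*0) = √6 + 32*(-8 + 0) = √6 + 32*(-8) = √6 - 256 = -256 + √6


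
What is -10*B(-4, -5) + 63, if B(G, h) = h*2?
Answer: 163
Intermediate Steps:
B(G, h) = 2*h
-10*B(-4, -5) + 63 = -20*(-5) + 63 = -10*(-10) + 63 = 100 + 63 = 163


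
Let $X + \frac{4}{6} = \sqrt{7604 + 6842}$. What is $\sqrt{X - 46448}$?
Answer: $\frac{\sqrt{-418038 + 9 \sqrt{14446}}}{3} \approx 215.24 i$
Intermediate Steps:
$X = - \frac{2}{3} + \sqrt{14446}$ ($X = - \frac{2}{3} + \sqrt{7604 + 6842} = - \frac{2}{3} + \sqrt{14446} \approx 119.52$)
$\sqrt{X - 46448} = \sqrt{\left(- \frac{2}{3} + \sqrt{14446}\right) - 46448} = \sqrt{- \frac{139346}{3} + \sqrt{14446}}$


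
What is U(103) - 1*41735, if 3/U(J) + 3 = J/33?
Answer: -166841/4 ≈ -41710.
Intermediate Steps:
U(J) = 3/(-3 + J/33)
U(103) - 1*41735 = 99/(-99 + 103) - 1*41735 = 99/4 - 41735 = -166841/4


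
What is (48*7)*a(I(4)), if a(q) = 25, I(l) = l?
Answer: 8400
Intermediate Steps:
(48*7)*a(I(4)) = (48*7)*25 = 336*25 = 8400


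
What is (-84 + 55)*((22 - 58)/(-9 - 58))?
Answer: -1044/67 ≈ -15.582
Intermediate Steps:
(-84 + 55)*((22 - 58)/(-9 - 58)) = -(-1044)/(-67) = -(-1044)*(-1)/67 = -29*36/67 = -1044/67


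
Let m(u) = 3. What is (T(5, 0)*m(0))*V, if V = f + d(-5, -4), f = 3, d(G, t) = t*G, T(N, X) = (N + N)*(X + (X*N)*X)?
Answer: 0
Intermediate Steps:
T(N, X) = 2*N*(X + N*X²) (T(N, X) = (2*N)*(X + (N*X)*X) = (2*N)*(X + N*X²) = 2*N*(X + N*X²))
d(G, t) = G*t
V = 23 (V = 3 - 5*(-4) = 3 + 20 = 23)
(T(5, 0)*m(0))*V = ((2*5*0*(1 + 5*0))*3)*23 = ((2*5*0*(1 + 0))*3)*23 = ((2*5*0*1)*3)*23 = (0*3)*23 = 0*23 = 0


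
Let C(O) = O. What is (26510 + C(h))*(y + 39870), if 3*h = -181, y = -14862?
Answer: 661453264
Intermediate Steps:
h = -181/3 (h = (⅓)*(-181) = -181/3 ≈ -60.333)
(26510 + C(h))*(y + 39870) = (26510 - 181/3)*(-14862 + 39870) = (79349/3)*25008 = 661453264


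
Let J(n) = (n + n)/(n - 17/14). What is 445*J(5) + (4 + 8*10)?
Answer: 66752/53 ≈ 1259.5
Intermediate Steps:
J(n) = 2*n/(-17/14 + n) (J(n) = (2*n)/(n - 17*1/14) = (2*n)/(n - 17/14) = (2*n)/(-17/14 + n) = 2*n/(-17/14 + n))
445*J(5) + (4 + 8*10) = 445*(28*5/(-17 + 14*5)) + (4 + 8*10) = 445*(28*5/(-17 + 70)) + (4 + 80) = 445*(28*5/53) + 84 = 445*(28*5*(1/53)) + 84 = 445*(140/53) + 84 = 62300/53 + 84 = 66752/53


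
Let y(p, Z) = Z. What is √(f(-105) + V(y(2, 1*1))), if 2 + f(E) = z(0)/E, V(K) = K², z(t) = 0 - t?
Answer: I ≈ 1.0*I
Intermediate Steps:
z(t) = -t
f(E) = -2 (f(E) = -2 + (-1*0)/E = -2 + 0/E = -2 + 0 = -2)
√(f(-105) + V(y(2, 1*1))) = √(-2 + (1*1)²) = √(-2 + 1²) = √(-2 + 1) = √(-1) = I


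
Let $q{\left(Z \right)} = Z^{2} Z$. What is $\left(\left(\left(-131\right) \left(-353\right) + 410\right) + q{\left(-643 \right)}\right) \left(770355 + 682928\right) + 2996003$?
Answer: $-386284150164279$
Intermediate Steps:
$q{\left(Z \right)} = Z^{3}$
$\left(\left(\left(-131\right) \left(-353\right) + 410\right) + q{\left(-643 \right)}\right) \left(770355 + 682928\right) + 2996003 = \left(\left(\left(-131\right) \left(-353\right) + 410\right) + \left(-643\right)^{3}\right) \left(770355 + 682928\right) + 2996003 = \left(\left(46243 + 410\right) - 265847707\right) 1453283 + 2996003 = \left(46653 - 265847707\right) 1453283 + 2996003 = \left(-265801054\right) 1453283 + 2996003 = -386284153160282 + 2996003 = -386284150164279$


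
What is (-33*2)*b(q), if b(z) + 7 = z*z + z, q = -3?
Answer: 66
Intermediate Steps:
b(z) = -7 + z + z² (b(z) = -7 + (z*z + z) = -7 + (z² + z) = -7 + (z + z²) = -7 + z + z²)
(-33*2)*b(q) = (-33*2)*(-7 - 3 + (-3)²) = -66*(-7 - 3 + 9) = -66*(-1) = 66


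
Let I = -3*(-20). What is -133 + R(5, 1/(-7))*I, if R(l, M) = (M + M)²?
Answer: -6277/49 ≈ -128.10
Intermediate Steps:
I = 60
R(l, M) = 4*M² (R(l, M) = (2*M)² = 4*M²)
-133 + R(5, 1/(-7))*I = -133 + (4*(1/(-7))²)*60 = -133 + (4*(-⅐)²)*60 = -133 + (4*(1/49))*60 = -133 + (4/49)*60 = -133 + 240/49 = -6277/49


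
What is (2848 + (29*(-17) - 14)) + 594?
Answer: 2935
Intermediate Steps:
(2848 + (29*(-17) - 14)) + 594 = (2848 + (-493 - 14)) + 594 = (2848 - 507) + 594 = 2341 + 594 = 2935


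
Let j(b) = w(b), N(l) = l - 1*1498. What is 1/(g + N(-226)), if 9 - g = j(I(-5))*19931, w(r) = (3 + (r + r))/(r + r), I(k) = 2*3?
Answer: -4/106515 ≈ -3.7553e-5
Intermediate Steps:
I(k) = 6
N(l) = -1498 + l (N(l) = l - 1498 = -1498 + l)
w(r) = (3 + 2*r)/(2*r) (w(r) = (3 + 2*r)/((2*r)) = (3 + 2*r)*(1/(2*r)) = (3 + 2*r)/(2*r))
j(b) = (3/2 + b)/b
g = -99619/4 (g = 9 - (3/2 + 6)/6*19931 = 9 - (⅙)*(15/2)*19931 = 9 - 5*19931/4 = 9 - 1*99655/4 = 9 - 99655/4 = -99619/4 ≈ -24905.)
1/(g + N(-226)) = 1/(-99619/4 + (-1498 - 226)) = 1/(-99619/4 - 1724) = 1/(-106515/4) = -4/106515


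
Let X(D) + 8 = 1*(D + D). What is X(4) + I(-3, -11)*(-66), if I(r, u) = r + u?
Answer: 924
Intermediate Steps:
X(D) = -8 + 2*D (X(D) = -8 + 1*(D + D) = -8 + 1*(2*D) = -8 + 2*D)
X(4) + I(-3, -11)*(-66) = (-8 + 2*4) + (-3 - 11)*(-66) = (-8 + 8) - 14*(-66) = 0 + 924 = 924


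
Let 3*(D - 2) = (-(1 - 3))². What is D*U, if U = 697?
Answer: 6970/3 ≈ 2323.3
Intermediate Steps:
D = 10/3 (D = 2 + (-(1 - 3))²/3 = 2 + (-1*(-2))²/3 = 2 + (⅓)*2² = 2 + (⅓)*4 = 2 + 4/3 = 10/3 ≈ 3.3333)
D*U = (10/3)*697 = 6970/3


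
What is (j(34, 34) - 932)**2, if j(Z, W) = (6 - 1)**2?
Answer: 822649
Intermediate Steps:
j(Z, W) = 25 (j(Z, W) = 5**2 = 25)
(j(34, 34) - 932)**2 = (25 - 932)**2 = (-907)**2 = 822649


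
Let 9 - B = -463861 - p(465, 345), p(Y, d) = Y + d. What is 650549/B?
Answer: 650549/464680 ≈ 1.4000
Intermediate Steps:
B = 464680 (B = 9 - (-463861 - (465 + 345)) = 9 - (-463861 - 1*810) = 9 - (-463861 - 810) = 9 - 1*(-464671) = 9 + 464671 = 464680)
650549/B = 650549/464680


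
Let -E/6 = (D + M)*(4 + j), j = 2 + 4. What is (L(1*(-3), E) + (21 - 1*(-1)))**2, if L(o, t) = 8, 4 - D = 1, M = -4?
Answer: 900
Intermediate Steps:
j = 6
D = 3 (D = 4 - 1*1 = 4 - 1 = 3)
E = 60 (E = -6*(3 - 4)*(4 + 6) = -(-6)*10 = -6*(-10) = 60)
(L(1*(-3), E) + (21 - 1*(-1)))**2 = (8 + (21 - 1*(-1)))**2 = (8 + (21 + 1))**2 = (8 + 22)**2 = 30**2 = 900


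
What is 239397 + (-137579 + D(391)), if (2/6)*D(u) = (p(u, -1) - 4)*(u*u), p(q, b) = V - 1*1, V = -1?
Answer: -2650040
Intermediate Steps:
p(q, b) = -2 (p(q, b) = -1 - 1*1 = -1 - 1 = -2)
D(u) = -18*u² (D(u) = 3*((-2 - 4)*(u*u)) = 3*(-6*u²) = -18*u²)
239397 + (-137579 + D(391)) = 239397 + (-137579 - 18*391²) = 239397 + (-137579 - 18*152881) = 239397 + (-137579 - 2751858) = 239397 - 2889437 = -2650040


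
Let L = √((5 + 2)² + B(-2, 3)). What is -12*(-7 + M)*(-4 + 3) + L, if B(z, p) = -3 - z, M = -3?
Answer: -120 + 4*√3 ≈ -113.07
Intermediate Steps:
L = 4*√3 (L = √((5 + 2)² + (-3 - 1*(-2))) = √(7² + (-3 + 2)) = √(49 - 1) = √48 = 4*√3 ≈ 6.9282)
-12*(-7 + M)*(-4 + 3) + L = -12*(-7 - 3)*(-4 + 3) + 4*√3 = -(-120)*(-1) + 4*√3 = -12*10 + 4*√3 = -120 + 4*√3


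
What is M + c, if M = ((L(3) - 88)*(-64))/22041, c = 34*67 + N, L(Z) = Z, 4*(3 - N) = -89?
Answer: 203085493/88164 ≈ 2303.5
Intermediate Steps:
N = 101/4 (N = 3 - ¼*(-89) = 3 + 89/4 = 101/4 ≈ 25.250)
c = 9213/4 (c = 34*67 + 101/4 = 2278 + 101/4 = 9213/4 ≈ 2303.3)
M = 5440/22041 (M = ((3 - 88)*(-64))/22041 = -85*(-64)*(1/22041) = 5440*(1/22041) = 5440/22041 ≈ 0.24681)
M + c = 5440/22041 + 9213/4 = 203085493/88164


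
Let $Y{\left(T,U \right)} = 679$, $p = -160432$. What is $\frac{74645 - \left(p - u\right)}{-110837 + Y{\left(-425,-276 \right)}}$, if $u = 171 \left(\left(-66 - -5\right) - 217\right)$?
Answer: $- \frac{187539}{110158} \approx -1.7025$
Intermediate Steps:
$u = -47538$ ($u = 171 \left(\left(-66 + 5\right) - 217\right) = 171 \left(-61 - 217\right) = 171 \left(-278\right) = -47538$)
$\frac{74645 - \left(p - u\right)}{-110837 + Y{\left(-425,-276 \right)}} = \frac{74645 - -112894}{-110837 + 679} = \frac{74645 + \left(-47538 + 160432\right)}{-110158} = \left(74645 + 112894\right) \left(- \frac{1}{110158}\right) = 187539 \left(- \frac{1}{110158}\right) = - \frac{187539}{110158}$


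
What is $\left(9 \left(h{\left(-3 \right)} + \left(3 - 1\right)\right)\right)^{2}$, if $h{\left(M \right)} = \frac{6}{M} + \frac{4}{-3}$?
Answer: $144$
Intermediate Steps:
$h{\left(M \right)} = - \frac{4}{3} + \frac{6}{M}$ ($h{\left(M \right)} = \frac{6}{M} + 4 \left(- \frac{1}{3}\right) = \frac{6}{M} - \frac{4}{3} = - \frac{4}{3} + \frac{6}{M}$)
$\left(9 \left(h{\left(-3 \right)} + \left(3 - 1\right)\right)\right)^{2} = \left(9 \left(\left(- \frac{4}{3} + \frac{6}{-3}\right) + \left(3 - 1\right)\right)\right)^{2} = \left(9 \left(\left(- \frac{4}{3} + 6 \left(- \frac{1}{3}\right)\right) + 2\right)\right)^{2} = \left(9 \left(\left(- \frac{4}{3} - 2\right) + 2\right)\right)^{2} = \left(9 \left(- \frac{10}{3} + 2\right)\right)^{2} = \left(9 \left(- \frac{4}{3}\right)\right)^{2} = \left(-12\right)^{2} = 144$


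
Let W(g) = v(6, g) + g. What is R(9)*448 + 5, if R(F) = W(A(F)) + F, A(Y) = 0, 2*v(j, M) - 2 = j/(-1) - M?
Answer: 3141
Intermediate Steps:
v(j, M) = 1 - M/2 - j/2 (v(j, M) = 1 + (j/(-1) - M)/2 = 1 + (j*(-1) - M)/2 = 1 + (-j - M)/2 = 1 + (-M - j)/2 = 1 + (-M/2 - j/2) = 1 - M/2 - j/2)
W(g) = -2 + g/2 (W(g) = (1 - g/2 - ½*6) + g = (1 - g/2 - 3) + g = (-2 - g/2) + g = -2 + g/2)
R(F) = -2 + F (R(F) = (-2 + (½)*0) + F = (-2 + 0) + F = -2 + F)
R(9)*448 + 5 = (-2 + 9)*448 + 5 = 7*448 + 5 = 3136 + 5 = 3141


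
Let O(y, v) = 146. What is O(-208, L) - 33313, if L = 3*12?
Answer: -33167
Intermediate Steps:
L = 36
O(-208, L) - 33313 = 146 - 33313 = -33167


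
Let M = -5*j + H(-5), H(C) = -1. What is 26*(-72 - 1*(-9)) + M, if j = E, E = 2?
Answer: -1649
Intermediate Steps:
j = 2
M = -11 (M = -5*2 - 1 = -10 - 1 = -11)
26*(-72 - 1*(-9)) + M = 26*(-72 - 1*(-9)) - 11 = 26*(-72 + 9) - 11 = 26*(-63) - 11 = -1638 - 11 = -1649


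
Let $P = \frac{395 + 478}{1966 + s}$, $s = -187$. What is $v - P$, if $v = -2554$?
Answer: $- \frac{1514813}{593} \approx -2554.5$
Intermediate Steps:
$P = \frac{291}{593}$ ($P = \frac{395 + 478}{1966 - 187} = \frac{873}{1779} = 873 \cdot \frac{1}{1779} = \frac{291}{593} \approx 0.49073$)
$v - P = -2554 - \frac{291}{593} = - \frac{1514813}{593}$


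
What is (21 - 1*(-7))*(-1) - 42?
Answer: -70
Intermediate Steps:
(21 - 1*(-7))*(-1) - 42 = (21 + 7)*(-1) - 42 = 28*(-1) - 42 = -28 - 42 = -70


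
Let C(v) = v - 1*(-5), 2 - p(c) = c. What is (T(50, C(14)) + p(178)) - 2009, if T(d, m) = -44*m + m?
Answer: -3002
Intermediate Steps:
p(c) = 2 - c
C(v) = 5 + v (C(v) = v + 5 = 5 + v)
T(d, m) = -43*m
(T(50, C(14)) + p(178)) - 2009 = (-43*(5 + 14) + (2 - 1*178)) - 2009 = (-43*19 + (2 - 178)) - 2009 = (-817 - 176) - 2009 = -993 - 2009 = -3002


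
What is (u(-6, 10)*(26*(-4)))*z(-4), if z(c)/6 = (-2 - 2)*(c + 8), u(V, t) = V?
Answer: -59904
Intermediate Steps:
z(c) = -192 - 24*c (z(c) = 6*((-2 - 2)*(c + 8)) = 6*(-4*(8 + c)) = 6*(-32 - 4*c) = -192 - 24*c)
(u(-6, 10)*(26*(-4)))*z(-4) = (-156*(-4))*(-192 - 24*(-4)) = (-6*(-104))*(-192 + 96) = 624*(-96) = -59904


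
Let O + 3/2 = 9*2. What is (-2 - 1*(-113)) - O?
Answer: 189/2 ≈ 94.500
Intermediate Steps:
O = 33/2 (O = -3/2 + 9*2 = -3/2 + 18 = 33/2 ≈ 16.500)
(-2 - 1*(-113)) - O = (-2 - 1*(-113)) - 1*33/2 = (-2 + 113) - 33/2 = 111 - 33/2 = 189/2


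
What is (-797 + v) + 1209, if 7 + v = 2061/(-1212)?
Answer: 162933/404 ≈ 403.30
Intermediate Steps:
v = -3515/404 (v = -7 + 2061/(-1212) = -7 + 2061*(-1/1212) = -7 - 687/404 = -3515/404 ≈ -8.7005)
(-797 + v) + 1209 = (-797 - 3515/404) + 1209 = -325503/404 + 1209 = 162933/404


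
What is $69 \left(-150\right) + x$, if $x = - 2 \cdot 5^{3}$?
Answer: $-10600$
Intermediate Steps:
$x = -250$ ($x = \left(-2\right) 125 = -250$)
$69 \left(-150\right) + x = 69 \left(-150\right) - 250 = -10350 - 250 = -10600$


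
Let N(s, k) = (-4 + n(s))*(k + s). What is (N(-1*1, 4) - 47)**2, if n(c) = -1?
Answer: 3844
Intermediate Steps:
N(s, k) = -5*k - 5*s (N(s, k) = (-4 - 1)*(k + s) = -5*(k + s) = -5*k - 5*s)
(N(-1*1, 4) - 47)**2 = ((-5*4 - (-5)) - 47)**2 = ((-20 - 5*(-1)) - 47)**2 = ((-20 + 5) - 47)**2 = (-15 - 47)**2 = (-62)**2 = 3844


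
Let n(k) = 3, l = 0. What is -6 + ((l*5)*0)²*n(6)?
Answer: -6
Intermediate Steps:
-6 + ((l*5)*0)²*n(6) = -6 + ((0*5)*0)²*3 = -6 + (0*0)²*3 = -6 + 0²*3 = -6 + 0*3 = -6 + 0 = -6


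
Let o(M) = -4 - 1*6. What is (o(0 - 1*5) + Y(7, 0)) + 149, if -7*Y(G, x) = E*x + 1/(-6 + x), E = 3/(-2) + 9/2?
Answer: 5839/42 ≈ 139.02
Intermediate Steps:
o(M) = -10 (o(M) = -4 - 6 = -10)
E = 3 (E = 3*(-½) + 9*(½) = -3/2 + 9/2 = 3)
Y(G, x) = -3*x/7 - 1/(7*(-6 + x)) (Y(G, x) = -(3*x + 1/(-6 + x))/7 = -(1/(-6 + x) + 3*x)/7 = -3*x/7 - 1/(7*(-6 + x)))
(o(0 - 1*5) + Y(7, 0)) + 149 = (-10 + (-1 - 3*0² + 18*0)/(7*(-6 + 0))) + 149 = (-10 + (⅐)*(-1 - 3*0 + 0)/(-6)) + 149 = (-10 + (⅐)*(-⅙)*(-1 + 0 + 0)) + 149 = (-10 + (⅐)*(-⅙)*(-1)) + 149 = (-10 + 1/42) + 149 = -419/42 + 149 = 5839/42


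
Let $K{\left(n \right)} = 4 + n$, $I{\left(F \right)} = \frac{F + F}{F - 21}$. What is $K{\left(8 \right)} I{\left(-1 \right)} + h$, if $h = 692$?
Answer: $\frac{7624}{11} \approx 693.09$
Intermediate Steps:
$I{\left(F \right)} = \frac{2 F}{-21 + F}$
$K{\left(8 \right)} I{\left(-1 \right)} + h = \left(4 + 8\right) 2 \left(-1\right) \frac{1}{-21 - 1} + 692 = 12 \cdot 2 \left(-1\right) \frac{1}{-22} + 692 = 12 \cdot 2 \left(-1\right) \left(- \frac{1}{22}\right) + 692 = 12 \cdot \frac{1}{11} + 692 = \frac{12}{11} + 692 = \frac{7624}{11}$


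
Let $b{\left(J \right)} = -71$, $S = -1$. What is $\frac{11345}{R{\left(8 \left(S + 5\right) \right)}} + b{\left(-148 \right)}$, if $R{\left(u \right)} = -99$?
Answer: $- \frac{18374}{99} \approx -185.6$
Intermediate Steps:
$\frac{11345}{R{\left(8 \left(S + 5\right) \right)}} + b{\left(-148 \right)} = \frac{11345}{-99} - 71 = 11345 \left(- \frac{1}{99}\right) - 71 = - \frac{11345}{99} - 71 = - \frac{18374}{99}$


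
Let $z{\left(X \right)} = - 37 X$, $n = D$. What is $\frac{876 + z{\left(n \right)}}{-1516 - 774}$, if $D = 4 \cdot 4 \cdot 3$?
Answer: $\frac{90}{229} \approx 0.39301$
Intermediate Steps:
$D = 48$ ($D = 16 \cdot 3 = 48$)
$n = 48$
$\frac{876 + z{\left(n \right)}}{-1516 - 774} = \frac{876 - 1776}{-1516 - 774} = \frac{876 - 1776}{-2290} = \left(- \frac{1}{2290}\right) \left(-900\right) = \frac{90}{229}$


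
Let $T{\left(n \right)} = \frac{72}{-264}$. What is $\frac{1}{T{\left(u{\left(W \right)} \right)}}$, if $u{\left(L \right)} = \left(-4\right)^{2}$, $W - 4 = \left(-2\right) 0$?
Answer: $- \frac{11}{3} \approx -3.6667$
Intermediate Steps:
$W = 4$ ($W = 4 - 0 = 4 + 0 = 4$)
$u{\left(L \right)} = 16$
$T{\left(n \right)} = - \frac{3}{11}$ ($T{\left(n \right)} = 72 \left(- \frac{1}{264}\right) = - \frac{3}{11}$)
$\frac{1}{T{\left(u{\left(W \right)} \right)}} = \frac{1}{- \frac{3}{11}} = - \frac{11}{3}$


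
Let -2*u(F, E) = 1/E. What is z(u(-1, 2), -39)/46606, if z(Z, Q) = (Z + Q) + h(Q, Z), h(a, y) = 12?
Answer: -109/186424 ≈ -0.00058469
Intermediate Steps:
u(F, E) = -1/(2*E)
z(Z, Q) = 12 + Q + Z (z(Z, Q) = (Z + Q) + 12 = (Q + Z) + 12 = 12 + Q + Z)
z(u(-1, 2), -39)/46606 = (12 - 39 - ½/2)/46606 = (12 - 39 - ½*½)*(1/46606) = (12 - 39 - ¼)*(1/46606) = -109/4*1/46606 = -109/186424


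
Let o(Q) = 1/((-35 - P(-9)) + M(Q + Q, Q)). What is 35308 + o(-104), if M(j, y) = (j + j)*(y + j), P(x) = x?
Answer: 4581777929/129766 ≈ 35308.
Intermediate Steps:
M(j, y) = 2*j*(j + y) (M(j, y) = (2*j)*(j + y) = 2*j*(j + y))
o(Q) = 1/(-26 + 12*Q**2) (o(Q) = 1/((-35 - 1*(-9)) + 2*(Q + Q)*((Q + Q) + Q)) = 1/((-35 + 9) + 2*(2*Q)*(2*Q + Q)) = 1/(-26 + 2*(2*Q)*(3*Q)) = 1/(-26 + 12*Q**2))
35308 + o(-104) = 35308 + 1/(2*(-13 + 6*(-104)**2)) = 35308 + 1/(2*(-13 + 6*10816)) = 35308 + 1/(2*(-13 + 64896)) = 35308 + (1/2)/64883 = 35308 + (1/2)*(1/64883) = 35308 + 1/129766 = 4581777929/129766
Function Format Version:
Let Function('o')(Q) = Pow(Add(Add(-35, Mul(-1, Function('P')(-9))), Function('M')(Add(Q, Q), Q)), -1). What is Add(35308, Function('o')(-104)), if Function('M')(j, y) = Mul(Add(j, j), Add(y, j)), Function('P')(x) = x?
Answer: Rational(4581777929, 129766) ≈ 35308.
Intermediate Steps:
Function('M')(j, y) = Mul(2, j, Add(j, y)) (Function('M')(j, y) = Mul(Mul(2, j), Add(j, y)) = Mul(2, j, Add(j, y)))
Function('o')(Q) = Pow(Add(-26, Mul(12, Pow(Q, 2))), -1) (Function('o')(Q) = Pow(Add(Add(-35, Mul(-1, -9)), Mul(2, Add(Q, Q), Add(Add(Q, Q), Q))), -1) = Pow(Add(Add(-35, 9), Mul(2, Mul(2, Q), Add(Mul(2, Q), Q))), -1) = Pow(Add(-26, Mul(2, Mul(2, Q), Mul(3, Q))), -1) = Pow(Add(-26, Mul(12, Pow(Q, 2))), -1))
Add(35308, Function('o')(-104)) = Add(35308, Mul(Rational(1, 2), Pow(Add(-13, Mul(6, Pow(-104, 2))), -1))) = Add(35308, Mul(Rational(1, 2), Pow(Add(-13, Mul(6, 10816)), -1))) = Add(35308, Mul(Rational(1, 2), Pow(Add(-13, 64896), -1))) = Add(35308, Mul(Rational(1, 2), Pow(64883, -1))) = Add(35308, Mul(Rational(1, 2), Rational(1, 64883))) = Add(35308, Rational(1, 129766)) = Rational(4581777929, 129766)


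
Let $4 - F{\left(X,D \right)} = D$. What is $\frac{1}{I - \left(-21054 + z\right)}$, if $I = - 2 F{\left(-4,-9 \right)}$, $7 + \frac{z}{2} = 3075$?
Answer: $\frac{1}{14892} \approx 6.715 \cdot 10^{-5}$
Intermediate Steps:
$z = 6136$ ($z = -14 + 2 \cdot 3075 = -14 + 6150 = 6136$)
$F{\left(X,D \right)} = 4 - D$
$I = -26$ ($I = - 2 \left(4 - -9\right) = - 2 \left(4 + 9\right) = \left(-2\right) 13 = -26$)
$\frac{1}{I - \left(-21054 + z\right)} = \frac{1}{-26 + \left(87 \cdot 242 - 6136\right)} = \frac{1}{-26 + \left(21054 - 6136\right)} = \frac{1}{-26 + 14918} = \frac{1}{14892}$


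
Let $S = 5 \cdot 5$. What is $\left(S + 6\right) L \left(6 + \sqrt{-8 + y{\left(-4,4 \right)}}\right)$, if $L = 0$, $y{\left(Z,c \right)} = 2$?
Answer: $0$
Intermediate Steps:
$S = 25$
$\left(S + 6\right) L \left(6 + \sqrt{-8 + y{\left(-4,4 \right)}}\right) = \left(25 + 6\right) 0 \left(6 + \sqrt{-8 + 2}\right) = 31 \cdot 0 \left(6 + \sqrt{-6}\right) = 0 \left(6 + i \sqrt{6}\right) = 0$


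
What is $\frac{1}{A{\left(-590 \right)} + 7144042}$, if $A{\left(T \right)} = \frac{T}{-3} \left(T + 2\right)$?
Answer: $\frac{1}{7028402} \approx 1.4228 \cdot 10^{-7}$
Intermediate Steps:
$A{\left(T \right)} = - \frac{T \left(2 + T\right)}{3}$ ($A{\left(T \right)} = T \left(- \frac{1}{3}\right) \left(2 + T\right) = - \frac{T}{3} \left(2 + T\right) = - \frac{T \left(2 + T\right)}{3}$)
$\frac{1}{A{\left(-590 \right)} + 7144042} = \frac{1}{\left(- \frac{1}{3}\right) \left(-590\right) \left(2 - 590\right) + 7144042} = \frac{1}{\left(- \frac{1}{3}\right) \left(-590\right) \left(-588\right) + 7144042} = \frac{1}{-115640 + 7144042} = \frac{1}{7028402}$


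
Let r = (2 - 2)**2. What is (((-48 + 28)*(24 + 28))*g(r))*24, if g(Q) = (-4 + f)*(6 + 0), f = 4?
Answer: 0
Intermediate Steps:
r = 0 (r = 0**2 = 0)
g(Q) = 0 (g(Q) = (-4 + 4)*(6 + 0) = 0*6 = 0)
(((-48 + 28)*(24 + 28))*g(r))*24 = (((-48 + 28)*(24 + 28))*0)*24 = (-20*52*0)*24 = -1040*0*24 = 0*24 = 0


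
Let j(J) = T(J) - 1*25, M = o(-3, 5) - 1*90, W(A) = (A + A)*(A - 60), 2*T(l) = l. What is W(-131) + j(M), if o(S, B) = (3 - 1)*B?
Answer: 49977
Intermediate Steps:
T(l) = l/2
W(A) = 2*A*(-60 + A) (W(A) = (2*A)*(-60 + A) = 2*A*(-60 + A))
o(S, B) = 2*B
M = -80 (M = 2*5 - 1*90 = 10 - 90 = -80)
j(J) = -25 + J/2 (j(J) = J/2 - 1*25 = J/2 - 25 = -25 + J/2)
W(-131) + j(M) = 2*(-131)*(-60 - 131) + (-25 + (1/2)*(-80)) = 2*(-131)*(-191) + (-25 - 40) = 50042 - 65 = 49977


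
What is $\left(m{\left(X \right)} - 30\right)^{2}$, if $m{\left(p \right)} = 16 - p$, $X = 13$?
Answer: $729$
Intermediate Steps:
$\left(m{\left(X \right)} - 30\right)^{2} = \left(\left(16 - 13\right) - 30\right)^{2} = \left(3 - 30\right)^{2} = \left(-27\right)^{2} = 729$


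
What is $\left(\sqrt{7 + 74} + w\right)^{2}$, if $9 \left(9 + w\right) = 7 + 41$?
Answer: $\frac{256}{9} \approx 28.444$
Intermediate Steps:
$w = - \frac{11}{3}$ ($w = -9 + \frac{7 + 41}{9} = -9 + \frac{1}{9} \cdot 48 = -9 + \frac{16}{3} = - \frac{11}{3} \approx -3.6667$)
$\left(\sqrt{7 + 74} + w\right)^{2} = \left(\sqrt{7 + 74} - \frac{11}{3}\right)^{2} = \left(\sqrt{81} - \frac{11}{3}\right)^{2} = \left(9 - \frac{11}{3}\right)^{2} = \left(\frac{16}{3}\right)^{2} = \frac{256}{9}$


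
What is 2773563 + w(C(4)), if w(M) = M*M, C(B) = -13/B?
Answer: 44377177/16 ≈ 2.7736e+6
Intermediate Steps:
w(M) = M²
2773563 + w(C(4)) = 2773563 + (-13/4)² = 2773563 + 169/16 = 44377177/16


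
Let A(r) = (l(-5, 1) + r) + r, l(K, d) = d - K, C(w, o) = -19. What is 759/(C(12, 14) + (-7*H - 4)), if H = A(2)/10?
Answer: -253/10 ≈ -25.300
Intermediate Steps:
A(r) = 6 + 2*r (A(r) = ((1 - 1*(-5)) + r) + r = ((1 + 5) + r) + r = (6 + r) + r = 6 + 2*r)
H = 1 (H = (6 + 2*2)/10 = (6 + 4)*(⅒) = 10*(⅒) = 1)
759/(C(12, 14) + (-7*H - 4)) = 759/(-19 + (-7*1 - 4)) = 759/(-19 + (-7 - 4)) = 759/(-19 - 11) = 759/(-30) = 759*(-1/30) = -253/10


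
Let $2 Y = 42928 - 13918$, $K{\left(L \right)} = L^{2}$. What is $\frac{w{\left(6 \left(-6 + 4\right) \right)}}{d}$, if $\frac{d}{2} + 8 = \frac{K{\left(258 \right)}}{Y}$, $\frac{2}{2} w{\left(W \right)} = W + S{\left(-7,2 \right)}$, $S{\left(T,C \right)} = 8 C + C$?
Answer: $- \frac{14505}{16492} \approx -0.87952$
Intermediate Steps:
$S{\left(T,C \right)} = 9 C$
$Y = 14505$ ($Y = \frac{42928 - 13918}{2} = \frac{1}{2} \cdot 29010 = 14505$)
$w{\left(W \right)} = 18 + W$ ($w{\left(W \right)} = W + 9 \cdot 2 = W + 18 = 18 + W$)
$d = - \frac{32984}{4835}$ ($d = -16 + 2 \frac{258^{2}}{14505} = -16 + 2 \cdot 66564 \cdot \frac{1}{14505} = -16 + 2 \cdot \frac{22188}{4835} = -16 + \frac{44376}{4835} = - \frac{32984}{4835} \approx -6.8219$)
$\frac{w{\left(6 \left(-6 + 4\right) \right)}}{d} = \frac{18 + 6 \left(-6 + 4\right)}{- \frac{32984}{4835}} = \left(18 + 6 \left(-2\right)\right) \left(- \frac{4835}{32984}\right) = \left(18 - 12\right) \left(- \frac{4835}{32984}\right) = 6 \left(- \frac{4835}{32984}\right) = - \frac{14505}{16492}$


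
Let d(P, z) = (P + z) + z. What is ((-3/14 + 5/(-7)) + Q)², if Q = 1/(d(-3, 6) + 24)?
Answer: 172225/213444 ≈ 0.80689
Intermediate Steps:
d(P, z) = P + 2*z
Q = 1/33 (Q = 1/((-3 + 2*6) + 24) = 1/((-3 + 12) + 24) = 1/(9 + 24) = 1/33 ≈ 0.030303)
((-3/14 + 5/(-7)) + Q)² = ((-3/14 + 5/(-7)) + 1/33)² = ((-3*1/14 + 5*(-⅐)) + 1/33)² = ((-3/14 - 5/7) + 1/33)² = (-13/14 + 1/33)² = (-415/462)² = 172225/213444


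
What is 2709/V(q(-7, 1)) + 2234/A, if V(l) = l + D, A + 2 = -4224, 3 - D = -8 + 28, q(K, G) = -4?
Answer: -273694/2113 ≈ -129.53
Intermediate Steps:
D = -17 (D = 3 - (-8 + 28) = 3 - 1*20 = 3 - 20 = -17)
A = -4226 (A = -2 - 4224 = -4226)
V(l) = -17 + l (V(l) = l - 17 = -17 + l)
2709/V(q(-7, 1)) + 2234/A = 2709/(-17 - 4) + 2234/(-4226) = 2709/(-21) + 2234*(-1/4226) = 2709*(-1/21) - 1117/2113 = -129 - 1117/2113 = -273694/2113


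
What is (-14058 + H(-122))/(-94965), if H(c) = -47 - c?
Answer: 4661/31655 ≈ 0.14724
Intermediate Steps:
(-14058 + H(-122))/(-94965) = (-14058 + (-47 - 1*(-122)))/(-94965) = (-14058 + (-47 + 122))*(-1/94965) = (-14058 + 75)*(-1/94965) = -13983*(-1/94965) = 4661/31655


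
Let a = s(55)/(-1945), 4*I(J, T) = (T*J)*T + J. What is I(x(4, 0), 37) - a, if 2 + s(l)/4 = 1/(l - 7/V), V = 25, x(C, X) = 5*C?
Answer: 4556548789/665190 ≈ 6850.0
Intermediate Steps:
I(J, T) = J/4 + J*T**2/4 (I(J, T) = ((T*J)*T + J)/4 = ((J*T)*T + J)/4 = (J*T**2 + J)/4 = (J + J*T**2)/4 = J/4 + J*T**2/4)
s(l) = -8 + 4/(-7/25 + l) (s(l) = -8 + 4/(l - 7/25) = -8 + 4/(-7/25 + l))
a = 2711/665190 (a = (4*(39 - 50*55)/(-7 + 25*55))/(-1945) = (4*(39 - 2750)/(-7 + 1375))*(-1/1945) = (4*(-2711)/1368)*(-1/1945) = (4*(1/1368)*(-2711))*(-1/1945) = -2711/342*(-1/1945) = 2711/665190 ≈ 0.0040755)
I(x(4, 0), 37) - a = (5*4)*(1 + 37**2)/4 - 1*2711/665190 = (1/4)*20*(1 + 1369) - 2711/665190 = (1/4)*20*1370 - 2711/665190 = 6850 - 2711/665190 = 4556548789/665190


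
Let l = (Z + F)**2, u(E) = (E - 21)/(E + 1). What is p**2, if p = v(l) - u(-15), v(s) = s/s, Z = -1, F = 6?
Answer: 121/49 ≈ 2.4694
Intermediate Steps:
u(E) = (-21 + E)/(1 + E)
l = 25 (l = (-1 + 6)**2 = 5**2 = 25)
v(s) = 1
p = -11/7 (p = 1 - (-21 - 15)/(1 - 15) = 1 - (-36)/(-14) = 1 - (-1)*(-36)/14 = 1 - 1*18/7 = 1 - 18/7 = -11/7 ≈ -1.5714)
p**2 = (-11/7)**2 = 121/49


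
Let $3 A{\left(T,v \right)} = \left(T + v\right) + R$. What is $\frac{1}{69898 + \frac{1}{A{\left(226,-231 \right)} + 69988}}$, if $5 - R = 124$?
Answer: $\frac{209840}{14667396323} \approx 1.4307 \cdot 10^{-5}$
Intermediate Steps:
$R = -119$ ($R = 5 - 124 = -119$)
$A{\left(T,v \right)} = - \frac{119}{3} + \frac{T}{3} + \frac{v}{3}$ ($A{\left(T,v \right)} = \frac{\left(T + v\right) - 119}{3} = \frac{-119 + T + v}{3} = - \frac{119}{3} + \frac{T}{3} + \frac{v}{3}$)
$\frac{1}{69898 + \frac{1}{A{\left(226,-231 \right)} + 69988}} = \frac{1}{69898 + \frac{1}{\left(- \frac{119}{3} + \frac{1}{3} \cdot 226 + \frac{1}{3} \left(-231\right)\right) + 69988}} = \frac{1}{69898 + \frac{1}{\left(- \frac{119}{3} + \frac{226}{3} - 77\right) + 69988}} = \frac{1}{69898 + \frac{1}{- \frac{124}{3} + 69988}} = \frac{1}{69898 + \frac{1}{\frac{209840}{3}}} = \frac{1}{69898 + \frac{3}{209840}} = \frac{1}{\frac{14667396323}{209840}} = \frac{209840}{14667396323}$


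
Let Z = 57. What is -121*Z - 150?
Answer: -7047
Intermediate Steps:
-121*Z - 150 = -121*57 - 150 = -6897 - 150 = -7047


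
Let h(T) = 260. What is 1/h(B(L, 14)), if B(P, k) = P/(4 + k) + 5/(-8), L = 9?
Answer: 1/260 ≈ 0.0038462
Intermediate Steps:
B(P, k) = -5/8 + P/(4 + k) (B(P, k) = P/(4 + k) + 5*(-⅛) = P/(4 + k) - 5/8 = -5/8 + P/(4 + k))
1/h(B(L, 14)) = 1/260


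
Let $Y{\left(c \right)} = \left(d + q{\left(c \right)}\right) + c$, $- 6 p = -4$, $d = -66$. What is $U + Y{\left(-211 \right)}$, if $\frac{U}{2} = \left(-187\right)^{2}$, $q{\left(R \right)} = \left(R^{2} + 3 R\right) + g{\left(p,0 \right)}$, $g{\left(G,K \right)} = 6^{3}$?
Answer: $113765$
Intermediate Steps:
$p = \frac{2}{3}$ ($p = \left(- \frac{1}{6}\right) \left(-4\right) = \frac{2}{3} \approx 0.66667$)
$g{\left(G,K \right)} = 216$
$q{\left(R \right)} = 216 + R^{2} + 3 R$ ($q{\left(R \right)} = \left(R^{2} + 3 R\right) + 216 = 216 + R^{2} + 3 R$)
$U = 69938$ ($U = 2 \left(-187\right)^{2} = 2 \cdot 34969 = 69938$)
$Y{\left(c \right)} = 150 + c^{2} + 4 c$ ($Y{\left(c \right)} = \left(-66 + \left(216 + c^{2} + 3 c\right)\right) + c = \left(150 + c^{2} + 3 c\right) + c = 150 + c^{2} + 4 c$)
$U + Y{\left(-211 \right)} = 69938 + \left(150 + \left(-211\right)^{2} + 4 \left(-211\right)\right) = 69938 + \left(150 + 44521 - 844\right) = 69938 + 43827 = 113765$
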